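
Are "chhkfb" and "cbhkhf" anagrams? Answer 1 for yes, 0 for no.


Strings: "chhkfb", "cbhkhf"
Sorted first:  bcfhhk
Sorted second: bcfhhk
Sorted forms match => anagrams

1


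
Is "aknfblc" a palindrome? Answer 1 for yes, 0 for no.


Input: aknfblc
Reversed: clbfnka
  Compare pos 0 ('a') with pos 6 ('c'): MISMATCH
  Compare pos 1 ('k') with pos 5 ('l'): MISMATCH
  Compare pos 2 ('n') with pos 4 ('b'): MISMATCH
Result: not a palindrome

0


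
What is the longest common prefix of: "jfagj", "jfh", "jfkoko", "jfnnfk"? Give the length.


Words: jfagj, jfh, jfkoko, jfnnfk
  Position 0: all 'j' => match
  Position 1: all 'f' => match
  Position 2: ('a', 'h', 'k', 'n') => mismatch, stop
LCP = "jf" (length 2)

2


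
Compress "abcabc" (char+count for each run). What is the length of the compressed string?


Input: abcabc
Runs:
  'a' x 1 => "a1"
  'b' x 1 => "b1"
  'c' x 1 => "c1"
  'a' x 1 => "a1"
  'b' x 1 => "b1"
  'c' x 1 => "c1"
Compressed: "a1b1c1a1b1c1"
Compressed length: 12

12


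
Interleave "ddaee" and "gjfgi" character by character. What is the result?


Interleaving "ddaee" and "gjfgi":
  Position 0: 'd' from first, 'g' from second => "dg"
  Position 1: 'd' from first, 'j' from second => "dj"
  Position 2: 'a' from first, 'f' from second => "af"
  Position 3: 'e' from first, 'g' from second => "eg"
  Position 4: 'e' from first, 'i' from second => "ei"
Result: dgdjafegei

dgdjafegei


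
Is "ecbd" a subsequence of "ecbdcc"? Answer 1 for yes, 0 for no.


Check if "ecbd" is a subsequence of "ecbdcc"
Greedy scan:
  Position 0 ('e'): matches sub[0] = 'e'
  Position 1 ('c'): matches sub[1] = 'c'
  Position 2 ('b'): matches sub[2] = 'b'
  Position 3 ('d'): matches sub[3] = 'd'
  Position 4 ('c'): no match needed
  Position 5 ('c'): no match needed
All 4 characters matched => is a subsequence

1


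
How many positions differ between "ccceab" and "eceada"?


Comparing "ccceab" and "eceada" position by position:
  Position 0: 'c' vs 'e' => DIFFER
  Position 1: 'c' vs 'c' => same
  Position 2: 'c' vs 'e' => DIFFER
  Position 3: 'e' vs 'a' => DIFFER
  Position 4: 'a' vs 'd' => DIFFER
  Position 5: 'b' vs 'a' => DIFFER
Positions that differ: 5

5


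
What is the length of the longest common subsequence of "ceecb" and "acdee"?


LCS of "ceecb" and "acdee"
DP table:
           a    c    d    e    e
      0    0    0    0    0    0
  c   0    0    1    1    1    1
  e   0    0    1    1    2    2
  e   0    0    1    1    2    3
  c   0    0    1    1    2    3
  b   0    0    1    1    2    3
LCS length = dp[5][5] = 3

3


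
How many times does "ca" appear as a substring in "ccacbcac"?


Searching for "ca" in "ccacbcac"
Scanning each position:
  Position 0: "cc" => no
  Position 1: "ca" => MATCH
  Position 2: "ac" => no
  Position 3: "cb" => no
  Position 4: "bc" => no
  Position 5: "ca" => MATCH
  Position 6: "ac" => no
Total occurrences: 2

2


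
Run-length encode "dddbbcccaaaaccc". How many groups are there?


Input: dddbbcccaaaaccc
Scanning for consecutive runs:
  Group 1: 'd' x 3 (positions 0-2)
  Group 2: 'b' x 2 (positions 3-4)
  Group 3: 'c' x 3 (positions 5-7)
  Group 4: 'a' x 4 (positions 8-11)
  Group 5: 'c' x 3 (positions 12-14)
Total groups: 5

5


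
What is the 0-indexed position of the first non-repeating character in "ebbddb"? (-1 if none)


Input: ebbddb
Character frequencies:
  'b': 3
  'd': 2
  'e': 1
Scanning left to right for freq == 1:
  Position 0 ('e'): unique! => answer = 0

0


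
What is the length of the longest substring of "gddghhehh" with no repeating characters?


Input: "gddghhehh"
Sliding window (track last position of each char):
  Position 0 ('g'): window [0,0] length 1 -- new best
  Position 1 ('d'): window [0,1] length 2 -- new best
  Position 2 ('d'): repeat (last at 1), move window start to 2
  Position 2 ('d'): window [2,2] length 1
  Position 3 ('g'): window [2,3] length 2
  Position 4 ('h'): window [2,4] length 3 -- new best
  Position 5 ('h'): repeat (last at 4), move window start to 5
  Position 5 ('h'): window [5,5] length 1
  Position 6 ('e'): window [5,6] length 2
  Position 7 ('h'): repeat (last at 5), move window start to 6
  Position 7 ('h'): window [6,7] length 2
  Position 8 ('h'): repeat (last at 7), move window start to 8
  Position 8 ('h'): window [8,8] length 1
Longest substring with no repeats: "dgh" with length 3

3


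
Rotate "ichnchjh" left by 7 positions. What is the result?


Input: "ichnchjh", rotate left by 7
First 7 characters: "ichnchj"
Remaining characters: "h"
Concatenate remaining + first: "h" + "ichnchj" = "hichnchj"

hichnchj


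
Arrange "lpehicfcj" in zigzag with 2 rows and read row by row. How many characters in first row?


Zigzag "lpehicfcj" into 2 rows:
Placing characters:
  'l' => row 0
  'p' => row 1
  'e' => row 0
  'h' => row 1
  'i' => row 0
  'c' => row 1
  'f' => row 0
  'c' => row 1
  'j' => row 0
Rows:
  Row 0: "leifj"
  Row 1: "phcc"
First row length: 5

5


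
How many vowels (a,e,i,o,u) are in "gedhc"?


Input: gedhc
Checking each character:
  'g' at position 0: consonant
  'e' at position 1: vowel (running total: 1)
  'd' at position 2: consonant
  'h' at position 3: consonant
  'c' at position 4: consonant
Total vowels: 1

1


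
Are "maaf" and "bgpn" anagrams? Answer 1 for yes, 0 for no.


Strings: "maaf", "bgpn"
Sorted first:  aafm
Sorted second: bgnp
Differ at position 0: 'a' vs 'b' => not anagrams

0


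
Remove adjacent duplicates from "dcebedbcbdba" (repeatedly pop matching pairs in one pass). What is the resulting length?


Input: dcebedbcbdba
Stack-based adjacent duplicate removal:
  Read 'd': push. Stack: d
  Read 'c': push. Stack: dc
  Read 'e': push. Stack: dce
  Read 'b': push. Stack: dceb
  Read 'e': push. Stack: dcebe
  Read 'd': push. Stack: dcebed
  Read 'b': push. Stack: dcebedb
  Read 'c': push. Stack: dcebedbc
  Read 'b': push. Stack: dcebedbcb
  Read 'd': push. Stack: dcebedbcbd
  Read 'b': push. Stack: dcebedbcbdb
  Read 'a': push. Stack: dcebedbcbdba
Final stack: "dcebedbcbdba" (length 12)

12


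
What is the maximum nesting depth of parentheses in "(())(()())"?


Input: "(())(()())"
Tracking depth:
  Position 0 '(': depth becomes 1
  Position 1 '(': depth becomes 2
  Position 2 ')': depth becomes 1
  Position 3 ')': depth becomes 0
  Position 4 '(': depth becomes 1
  Position 5 '(': depth becomes 2
  Position 6 ')': depth becomes 1
  Position 7 '(': depth becomes 2
  Position 8 ')': depth becomes 1
  Position 9 ')': depth becomes 0
Maximum depth reached: 2

2


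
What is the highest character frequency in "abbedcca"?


Input: abbedcca
Character counts:
  'a': 2
  'b': 2
  'c': 2
  'd': 1
  'e': 1
Maximum frequency: 2

2


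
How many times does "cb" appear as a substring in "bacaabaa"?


Searching for "cb" in "bacaabaa"
Scanning each position:
  Position 0: "ba" => no
  Position 1: "ac" => no
  Position 2: "ca" => no
  Position 3: "aa" => no
  Position 4: "ab" => no
  Position 5: "ba" => no
  Position 6: "aa" => no
Total occurrences: 0

0


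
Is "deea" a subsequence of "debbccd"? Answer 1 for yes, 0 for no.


Check if "deea" is a subsequence of "debbccd"
Greedy scan:
  Position 0 ('d'): matches sub[0] = 'd'
  Position 1 ('e'): matches sub[1] = 'e'
  Position 2 ('b'): no match needed
  Position 3 ('b'): no match needed
  Position 4 ('c'): no match needed
  Position 5 ('c'): no match needed
  Position 6 ('d'): no match needed
Only matched 2/4 characters => not a subsequence

0


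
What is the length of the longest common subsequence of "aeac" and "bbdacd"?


LCS of "aeac" and "bbdacd"
DP table:
           b    b    d    a    c    d
      0    0    0    0    0    0    0
  a   0    0    0    0    1    1    1
  e   0    0    0    0    1    1    1
  a   0    0    0    0    1    1    1
  c   0    0    0    0    1    2    2
LCS length = dp[4][6] = 2

2


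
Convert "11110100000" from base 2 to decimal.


Input: "11110100000" in base 2
Positional expansion:
  Digit '1' (value 1) x 2^10 = 1024
  Digit '1' (value 1) x 2^9 = 512
  Digit '1' (value 1) x 2^8 = 256
  Digit '1' (value 1) x 2^7 = 128
  Digit '0' (value 0) x 2^6 = 0
  Digit '1' (value 1) x 2^5 = 32
  Digit '0' (value 0) x 2^4 = 0
  Digit '0' (value 0) x 2^3 = 0
  Digit '0' (value 0) x 2^2 = 0
  Digit '0' (value 0) x 2^1 = 0
  Digit '0' (value 0) x 2^0 = 0
Sum = 1952

1952


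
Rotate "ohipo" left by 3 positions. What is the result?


Input: "ohipo", rotate left by 3
First 3 characters: "ohi"
Remaining characters: "po"
Concatenate remaining + first: "po" + "ohi" = "poohi"

poohi


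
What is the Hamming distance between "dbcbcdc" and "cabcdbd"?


Comparing "dbcbcdc" and "cabcdbd" position by position:
  Position 0: 'd' vs 'c' => differ
  Position 1: 'b' vs 'a' => differ
  Position 2: 'c' vs 'b' => differ
  Position 3: 'b' vs 'c' => differ
  Position 4: 'c' vs 'd' => differ
  Position 5: 'd' vs 'b' => differ
  Position 6: 'c' vs 'd' => differ
Total differences (Hamming distance): 7

7


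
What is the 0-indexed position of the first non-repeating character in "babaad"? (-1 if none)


Input: babaad
Character frequencies:
  'a': 3
  'b': 2
  'd': 1
Scanning left to right for freq == 1:
  Position 0 ('b'): freq=2, skip
  Position 1 ('a'): freq=3, skip
  Position 2 ('b'): freq=2, skip
  Position 3 ('a'): freq=3, skip
  Position 4 ('a'): freq=3, skip
  Position 5 ('d'): unique! => answer = 5

5


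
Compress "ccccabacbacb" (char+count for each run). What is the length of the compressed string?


Input: ccccabacbacb
Runs:
  'c' x 4 => "c4"
  'a' x 1 => "a1"
  'b' x 1 => "b1"
  'a' x 1 => "a1"
  'c' x 1 => "c1"
  'b' x 1 => "b1"
  'a' x 1 => "a1"
  'c' x 1 => "c1"
  'b' x 1 => "b1"
Compressed: "c4a1b1a1c1b1a1c1b1"
Compressed length: 18

18


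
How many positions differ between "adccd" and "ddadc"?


Comparing "adccd" and "ddadc" position by position:
  Position 0: 'a' vs 'd' => DIFFER
  Position 1: 'd' vs 'd' => same
  Position 2: 'c' vs 'a' => DIFFER
  Position 3: 'c' vs 'd' => DIFFER
  Position 4: 'd' vs 'c' => DIFFER
Positions that differ: 4

4


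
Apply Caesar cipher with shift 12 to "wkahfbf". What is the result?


Caesar cipher: shift "wkahfbf" by 12
  'w' (pos 22) + 12 = pos 8 = 'i'
  'k' (pos 10) + 12 = pos 22 = 'w'
  'a' (pos 0) + 12 = pos 12 = 'm'
  'h' (pos 7) + 12 = pos 19 = 't'
  'f' (pos 5) + 12 = pos 17 = 'r'
  'b' (pos 1) + 12 = pos 13 = 'n'
  'f' (pos 5) + 12 = pos 17 = 'r'
Result: iwmtrnr

iwmtrnr


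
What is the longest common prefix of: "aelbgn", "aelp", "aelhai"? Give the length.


Words: aelbgn, aelp, aelhai
  Position 0: all 'a' => match
  Position 1: all 'e' => match
  Position 2: all 'l' => match
  Position 3: ('b', 'p', 'h') => mismatch, stop
LCP = "ael" (length 3)

3


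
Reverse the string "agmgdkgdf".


Input: agmgdkgdf
Reading characters right to left:
  Position 8: 'f'
  Position 7: 'd'
  Position 6: 'g'
  Position 5: 'k'
  Position 4: 'd'
  Position 3: 'g'
  Position 2: 'm'
  Position 1: 'g'
  Position 0: 'a'
Reversed: fdgkdgmga

fdgkdgmga


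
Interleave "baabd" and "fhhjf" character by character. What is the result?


Interleaving "baabd" and "fhhjf":
  Position 0: 'b' from first, 'f' from second => "bf"
  Position 1: 'a' from first, 'h' from second => "ah"
  Position 2: 'a' from first, 'h' from second => "ah"
  Position 3: 'b' from first, 'j' from second => "bj"
  Position 4: 'd' from first, 'f' from second => "df"
Result: bfahahbjdf

bfahahbjdf


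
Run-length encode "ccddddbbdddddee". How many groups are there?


Input: ccddddbbdddddee
Scanning for consecutive runs:
  Group 1: 'c' x 2 (positions 0-1)
  Group 2: 'd' x 4 (positions 2-5)
  Group 3: 'b' x 2 (positions 6-7)
  Group 4: 'd' x 5 (positions 8-12)
  Group 5: 'e' x 2 (positions 13-14)
Total groups: 5

5


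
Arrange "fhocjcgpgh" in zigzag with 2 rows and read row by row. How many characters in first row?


Zigzag "fhocjcgpgh" into 2 rows:
Placing characters:
  'f' => row 0
  'h' => row 1
  'o' => row 0
  'c' => row 1
  'j' => row 0
  'c' => row 1
  'g' => row 0
  'p' => row 1
  'g' => row 0
  'h' => row 1
Rows:
  Row 0: "fojgg"
  Row 1: "hccph"
First row length: 5

5


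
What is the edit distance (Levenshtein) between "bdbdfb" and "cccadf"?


Computing edit distance: "bdbdfb" -> "cccadf"
DP table:
           c    c    c    a    d    f
      0    1    2    3    4    5    6
  b   1    1    2    3    4    5    6
  d   2    2    2    3    4    4    5
  b   3    3    3    3    4    5    5
  d   4    4    4    4    4    4    5
  f   5    5    5    5    5    5    4
  b   6    6    6    6    6    6    5
Edit distance = dp[6][6] = 5

5


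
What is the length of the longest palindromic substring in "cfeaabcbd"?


Input: "cfeaabcbd"
Checking substrings for palindromes:
  [5:8] "bcb" (len 3) => palindrome
  [3:5] "aa" (len 2) => palindrome
Longest palindromic substring: "bcb" with length 3

3


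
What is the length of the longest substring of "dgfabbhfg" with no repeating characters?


Input: "dgfabbhfg"
Sliding window (track last position of each char):
  Position 0 ('d'): window [0,0] length 1 -- new best
  Position 1 ('g'): window [0,1] length 2 -- new best
  Position 2 ('f'): window [0,2] length 3 -- new best
  Position 3 ('a'): window [0,3] length 4 -- new best
  Position 4 ('b'): window [0,4] length 5 -- new best
  Position 5 ('b'): repeat (last at 4), move window start to 5
  Position 5 ('b'): window [5,5] length 1
  Position 6 ('h'): window [5,6] length 2
  Position 7 ('f'): window [5,7] length 3
  Position 8 ('g'): window [5,8] length 4
Longest substring with no repeats: "dgfab" with length 5

5


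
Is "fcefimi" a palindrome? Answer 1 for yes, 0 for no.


Input: fcefimi
Reversed: imifecf
  Compare pos 0 ('f') with pos 6 ('i'): MISMATCH
  Compare pos 1 ('c') with pos 5 ('m'): MISMATCH
  Compare pos 2 ('e') with pos 4 ('i'): MISMATCH
Result: not a palindrome

0


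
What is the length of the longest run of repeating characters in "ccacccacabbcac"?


Input: "ccacccacabbcac"
Scanning for longest run:
  Position 1 ('c'): continues run of 'c', length=2
  Position 2 ('a'): new char, reset run to 1
  Position 3 ('c'): new char, reset run to 1
  Position 4 ('c'): continues run of 'c', length=2
  Position 5 ('c'): continues run of 'c', length=3
  Position 6 ('a'): new char, reset run to 1
  Position 7 ('c'): new char, reset run to 1
  Position 8 ('a'): new char, reset run to 1
  Position 9 ('b'): new char, reset run to 1
  Position 10 ('b'): continues run of 'b', length=2
  Position 11 ('c'): new char, reset run to 1
  Position 12 ('a'): new char, reset run to 1
  Position 13 ('c'): new char, reset run to 1
Longest run: 'c' with length 3

3


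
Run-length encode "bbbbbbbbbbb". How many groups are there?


Input: bbbbbbbbbbb
Scanning for consecutive runs:
  Group 1: 'b' x 11 (positions 0-10)
Total groups: 1

1


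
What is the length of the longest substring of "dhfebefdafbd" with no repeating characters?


Input: "dhfebefdafbd"
Sliding window (track last position of each char):
  Position 0 ('d'): window [0,0] length 1 -- new best
  Position 1 ('h'): window [0,1] length 2 -- new best
  Position 2 ('f'): window [0,2] length 3 -- new best
  Position 3 ('e'): window [0,3] length 4 -- new best
  Position 4 ('b'): window [0,4] length 5 -- new best
  Position 5 ('e'): repeat (last at 3), move window start to 4
  Position 5 ('e'): window [4,5] length 2
  Position 6 ('f'): window [4,6] length 3
  Position 7 ('d'): window [4,7] length 4
  Position 8 ('a'): window [4,8] length 5
  Position 9 ('f'): repeat (last at 6), move window start to 7
  Position 9 ('f'): window [7,9] length 3
  Position 10 ('b'): window [7,10] length 4
  Position 11 ('d'): repeat (last at 7), move window start to 8
  Position 11 ('d'): window [8,11] length 4
Longest substring with no repeats: "dhfeb" with length 5

5


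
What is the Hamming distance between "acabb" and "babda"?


Comparing "acabb" and "babda" position by position:
  Position 0: 'a' vs 'b' => differ
  Position 1: 'c' vs 'a' => differ
  Position 2: 'a' vs 'b' => differ
  Position 3: 'b' vs 'd' => differ
  Position 4: 'b' vs 'a' => differ
Total differences (Hamming distance): 5

5


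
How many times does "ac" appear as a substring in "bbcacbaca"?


Searching for "ac" in "bbcacbaca"
Scanning each position:
  Position 0: "bb" => no
  Position 1: "bc" => no
  Position 2: "ca" => no
  Position 3: "ac" => MATCH
  Position 4: "cb" => no
  Position 5: "ba" => no
  Position 6: "ac" => MATCH
  Position 7: "ca" => no
Total occurrences: 2

2


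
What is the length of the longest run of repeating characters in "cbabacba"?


Input: "cbabacba"
Scanning for longest run:
  Position 1 ('b'): new char, reset run to 1
  Position 2 ('a'): new char, reset run to 1
  Position 3 ('b'): new char, reset run to 1
  Position 4 ('a'): new char, reset run to 1
  Position 5 ('c'): new char, reset run to 1
  Position 6 ('b'): new char, reset run to 1
  Position 7 ('a'): new char, reset run to 1
Longest run: 'c' with length 1

1


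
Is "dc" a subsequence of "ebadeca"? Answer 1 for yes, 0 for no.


Check if "dc" is a subsequence of "ebadeca"
Greedy scan:
  Position 0 ('e'): no match needed
  Position 1 ('b'): no match needed
  Position 2 ('a'): no match needed
  Position 3 ('d'): matches sub[0] = 'd'
  Position 4 ('e'): no match needed
  Position 5 ('c'): matches sub[1] = 'c'
  Position 6 ('a'): no match needed
All 2 characters matched => is a subsequence

1


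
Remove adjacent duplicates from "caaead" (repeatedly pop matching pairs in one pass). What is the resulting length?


Input: caaead
Stack-based adjacent duplicate removal:
  Read 'c': push. Stack: c
  Read 'a': push. Stack: ca
  Read 'a': matches stack top 'a' => pop. Stack: c
  Read 'e': push. Stack: ce
  Read 'a': push. Stack: cea
  Read 'd': push. Stack: cead
Final stack: "cead" (length 4)

4


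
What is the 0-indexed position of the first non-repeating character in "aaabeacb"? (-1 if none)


Input: aaabeacb
Character frequencies:
  'a': 4
  'b': 2
  'c': 1
  'e': 1
Scanning left to right for freq == 1:
  Position 0 ('a'): freq=4, skip
  Position 1 ('a'): freq=4, skip
  Position 2 ('a'): freq=4, skip
  Position 3 ('b'): freq=2, skip
  Position 4 ('e'): unique! => answer = 4

4


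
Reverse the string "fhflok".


Input: fhflok
Reading characters right to left:
  Position 5: 'k'
  Position 4: 'o'
  Position 3: 'l'
  Position 2: 'f'
  Position 1: 'h'
  Position 0: 'f'
Reversed: kolfhf

kolfhf


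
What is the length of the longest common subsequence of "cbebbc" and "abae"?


LCS of "cbebbc" and "abae"
DP table:
           a    b    a    e
      0    0    0    0    0
  c   0    0    0    0    0
  b   0    0    1    1    1
  e   0    0    1    1    2
  b   0    0    1    1    2
  b   0    0    1    1    2
  c   0    0    1    1    2
LCS length = dp[6][4] = 2

2


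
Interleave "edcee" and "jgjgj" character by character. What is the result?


Interleaving "edcee" and "jgjgj":
  Position 0: 'e' from first, 'j' from second => "ej"
  Position 1: 'd' from first, 'g' from second => "dg"
  Position 2: 'c' from first, 'j' from second => "cj"
  Position 3: 'e' from first, 'g' from second => "eg"
  Position 4: 'e' from first, 'j' from second => "ej"
Result: ejdgcjegej

ejdgcjegej


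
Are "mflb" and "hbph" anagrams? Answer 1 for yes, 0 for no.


Strings: "mflb", "hbph"
Sorted first:  bflm
Sorted second: bhhp
Differ at position 1: 'f' vs 'h' => not anagrams

0


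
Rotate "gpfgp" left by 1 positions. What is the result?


Input: "gpfgp", rotate left by 1
First 1 characters: "g"
Remaining characters: "pfgp"
Concatenate remaining + first: "pfgp" + "g" = "pfgpg"

pfgpg


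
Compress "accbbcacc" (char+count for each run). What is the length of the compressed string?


Input: accbbcacc
Runs:
  'a' x 1 => "a1"
  'c' x 2 => "c2"
  'b' x 2 => "b2"
  'c' x 1 => "c1"
  'a' x 1 => "a1"
  'c' x 2 => "c2"
Compressed: "a1c2b2c1a1c2"
Compressed length: 12

12


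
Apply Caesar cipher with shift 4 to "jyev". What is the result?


Caesar cipher: shift "jyev" by 4
  'j' (pos 9) + 4 = pos 13 = 'n'
  'y' (pos 24) + 4 = pos 2 = 'c'
  'e' (pos 4) + 4 = pos 8 = 'i'
  'v' (pos 21) + 4 = pos 25 = 'z'
Result: nciz

nciz


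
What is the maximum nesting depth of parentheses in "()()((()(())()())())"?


Input: "()()((()(())()())())"
Tracking depth:
  Position 0 '(': depth becomes 1
  Position 1 ')': depth becomes 0
  Position 2 '(': depth becomes 1
  Position 3 ')': depth becomes 0
  Position 4 '(': depth becomes 1
  Position 5 '(': depth becomes 2
  Position 6 '(': depth becomes 3
  Position 7 ')': depth becomes 2
  Position 8 '(': depth becomes 3
  Position 9 '(': depth becomes 4
  Position 10 ')': depth becomes 3
  Position 11 ')': depth becomes 2
  Position 12 '(': depth becomes 3
  Position 13 ')': depth becomes 2
  Position 14 '(': depth becomes 3
  Position 15 ')': depth becomes 2
  Position 16 ')': depth becomes 1
  Position 17 '(': depth becomes 2
  Position 18 ')': depth becomes 1
  Position 19 ')': depth becomes 0
Maximum depth reached: 4

4


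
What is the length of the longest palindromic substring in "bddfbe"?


Input: "bddfbe"
Checking substrings for palindromes:
  [1:3] "dd" (len 2) => palindrome
Longest palindromic substring: "dd" with length 2

2


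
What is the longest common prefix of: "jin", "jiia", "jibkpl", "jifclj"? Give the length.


Words: jin, jiia, jibkpl, jifclj
  Position 0: all 'j' => match
  Position 1: all 'i' => match
  Position 2: ('n', 'i', 'b', 'f') => mismatch, stop
LCP = "ji" (length 2)

2


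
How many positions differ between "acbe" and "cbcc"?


Comparing "acbe" and "cbcc" position by position:
  Position 0: 'a' vs 'c' => DIFFER
  Position 1: 'c' vs 'b' => DIFFER
  Position 2: 'b' vs 'c' => DIFFER
  Position 3: 'e' vs 'c' => DIFFER
Positions that differ: 4

4


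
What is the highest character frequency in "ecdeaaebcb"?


Input: ecdeaaebcb
Character counts:
  'a': 2
  'b': 2
  'c': 2
  'd': 1
  'e': 3
Maximum frequency: 3

3


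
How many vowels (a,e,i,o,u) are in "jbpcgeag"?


Input: jbpcgeag
Checking each character:
  'j' at position 0: consonant
  'b' at position 1: consonant
  'p' at position 2: consonant
  'c' at position 3: consonant
  'g' at position 4: consonant
  'e' at position 5: vowel (running total: 1)
  'a' at position 6: vowel (running total: 2)
  'g' at position 7: consonant
Total vowels: 2

2


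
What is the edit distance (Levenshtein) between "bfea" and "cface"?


Computing edit distance: "bfea" -> "cface"
DP table:
           c    f    a    c    e
      0    1    2    3    4    5
  b   1    1    2    3    4    5
  f   2    2    1    2    3    4
  e   3    3    2    2    3    3
  a   4    4    3    2    3    4
Edit distance = dp[4][5] = 4

4


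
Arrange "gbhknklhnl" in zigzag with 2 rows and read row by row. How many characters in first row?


Zigzag "gbhknklhnl" into 2 rows:
Placing characters:
  'g' => row 0
  'b' => row 1
  'h' => row 0
  'k' => row 1
  'n' => row 0
  'k' => row 1
  'l' => row 0
  'h' => row 1
  'n' => row 0
  'l' => row 1
Rows:
  Row 0: "ghnln"
  Row 1: "bkkhl"
First row length: 5

5


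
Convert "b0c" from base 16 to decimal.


Input: "b0c" in base 16
Positional expansion:
  Digit 'b' (value 11) x 16^2 = 2816
  Digit '0' (value 0) x 16^1 = 0
  Digit 'c' (value 12) x 16^0 = 12
Sum = 2828

2828


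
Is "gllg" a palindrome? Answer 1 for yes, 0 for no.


Input: gllg
Reversed: gllg
  Compare pos 0 ('g') with pos 3 ('g'): match
  Compare pos 1 ('l') with pos 2 ('l'): match
Result: palindrome

1


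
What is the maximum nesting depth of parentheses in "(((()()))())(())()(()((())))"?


Input: "(((()()))())(())()(()((())))"
Tracking depth:
  Position 0 '(': depth becomes 1
  Position 1 '(': depth becomes 2
  Position 2 '(': depth becomes 3
  Position 3 '(': depth becomes 4
  Position 4 ')': depth becomes 3
  Position 5 '(': depth becomes 4
  Position 6 ')': depth becomes 3
  Position 7 ')': depth becomes 2
  Position 8 ')': depth becomes 1
  Position 9 '(': depth becomes 2
  Position 10 ')': depth becomes 1
  Position 11 ')': depth becomes 0
  Position 12 '(': depth becomes 1
  Position 13 '(': depth becomes 2
  Position 14 ')': depth becomes 1
  Position 15 ')': depth becomes 0
  Position 16 '(': depth becomes 1
  Position 17 ')': depth becomes 0
  Position 18 '(': depth becomes 1
  Position 19 '(': depth becomes 2
  Position 20 ')': depth becomes 1
  Position 21 '(': depth becomes 2
  Position 22 '(': depth becomes 3
  Position 23 '(': depth becomes 4
  Position 24 ')': depth becomes 3
  Position 25 ')': depth becomes 2
  Position 26 ')': depth becomes 1
  Position 27 ')': depth becomes 0
Maximum depth reached: 4

4


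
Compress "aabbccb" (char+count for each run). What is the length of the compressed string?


Input: aabbccb
Runs:
  'a' x 2 => "a2"
  'b' x 2 => "b2"
  'c' x 2 => "c2"
  'b' x 1 => "b1"
Compressed: "a2b2c2b1"
Compressed length: 8

8


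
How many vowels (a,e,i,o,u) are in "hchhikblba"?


Input: hchhikblba
Checking each character:
  'h' at position 0: consonant
  'c' at position 1: consonant
  'h' at position 2: consonant
  'h' at position 3: consonant
  'i' at position 4: vowel (running total: 1)
  'k' at position 5: consonant
  'b' at position 6: consonant
  'l' at position 7: consonant
  'b' at position 8: consonant
  'a' at position 9: vowel (running total: 2)
Total vowels: 2

2


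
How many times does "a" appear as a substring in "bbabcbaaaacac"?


Searching for "a" in "bbabcbaaaacac"
Scanning each position:
  Position 0: "b" => no
  Position 1: "b" => no
  Position 2: "a" => MATCH
  Position 3: "b" => no
  Position 4: "c" => no
  Position 5: "b" => no
  Position 6: "a" => MATCH
  Position 7: "a" => MATCH
  Position 8: "a" => MATCH
  Position 9: "a" => MATCH
  Position 10: "c" => no
  Position 11: "a" => MATCH
  Position 12: "c" => no
Total occurrences: 6

6


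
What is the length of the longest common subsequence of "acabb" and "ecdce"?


LCS of "acabb" and "ecdce"
DP table:
           e    c    d    c    e
      0    0    0    0    0    0
  a   0    0    0    0    0    0
  c   0    0    1    1    1    1
  a   0    0    1    1    1    1
  b   0    0    1    1    1    1
  b   0    0    1    1    1    1
LCS length = dp[5][5] = 1

1


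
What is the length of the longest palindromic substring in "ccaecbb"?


Input: "ccaecbb"
Checking substrings for palindromes:
  [0:2] "cc" (len 2) => palindrome
  [5:7] "bb" (len 2) => palindrome
Longest palindromic substring: "cc" with length 2

2


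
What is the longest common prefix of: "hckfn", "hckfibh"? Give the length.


Words: hckfn, hckfibh
  Position 0: all 'h' => match
  Position 1: all 'c' => match
  Position 2: all 'k' => match
  Position 3: all 'f' => match
  Position 4: ('n', 'i') => mismatch, stop
LCP = "hckf" (length 4)

4


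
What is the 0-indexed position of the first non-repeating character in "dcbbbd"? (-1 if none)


Input: dcbbbd
Character frequencies:
  'b': 3
  'c': 1
  'd': 2
Scanning left to right for freq == 1:
  Position 0 ('d'): freq=2, skip
  Position 1 ('c'): unique! => answer = 1

1


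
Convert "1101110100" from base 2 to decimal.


Input: "1101110100" in base 2
Positional expansion:
  Digit '1' (value 1) x 2^9 = 512
  Digit '1' (value 1) x 2^8 = 256
  Digit '0' (value 0) x 2^7 = 0
  Digit '1' (value 1) x 2^6 = 64
  Digit '1' (value 1) x 2^5 = 32
  Digit '1' (value 1) x 2^4 = 16
  Digit '0' (value 0) x 2^3 = 0
  Digit '1' (value 1) x 2^2 = 4
  Digit '0' (value 0) x 2^1 = 0
  Digit '0' (value 0) x 2^0 = 0
Sum = 884

884


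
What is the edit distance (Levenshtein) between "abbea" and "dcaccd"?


Computing edit distance: "abbea" -> "dcaccd"
DP table:
           d    c    a    c    c    d
      0    1    2    3    4    5    6
  a   1    1    2    2    3    4    5
  b   2    2    2    3    3    4    5
  b   3    3    3    3    4    4    5
  e   4    4    4    4    4    5    5
  a   5    5    5    4    5    5    6
Edit distance = dp[5][6] = 6

6


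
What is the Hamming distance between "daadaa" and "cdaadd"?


Comparing "daadaa" and "cdaadd" position by position:
  Position 0: 'd' vs 'c' => differ
  Position 1: 'a' vs 'd' => differ
  Position 2: 'a' vs 'a' => same
  Position 3: 'd' vs 'a' => differ
  Position 4: 'a' vs 'd' => differ
  Position 5: 'a' vs 'd' => differ
Total differences (Hamming distance): 5

5


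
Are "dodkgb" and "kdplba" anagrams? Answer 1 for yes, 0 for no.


Strings: "dodkgb", "kdplba"
Sorted first:  bddgko
Sorted second: abdklp
Differ at position 0: 'b' vs 'a' => not anagrams

0


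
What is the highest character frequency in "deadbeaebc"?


Input: deadbeaebc
Character counts:
  'a': 2
  'b': 2
  'c': 1
  'd': 2
  'e': 3
Maximum frequency: 3

3


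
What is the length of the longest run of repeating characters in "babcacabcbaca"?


Input: "babcacabcbaca"
Scanning for longest run:
  Position 1 ('a'): new char, reset run to 1
  Position 2 ('b'): new char, reset run to 1
  Position 3 ('c'): new char, reset run to 1
  Position 4 ('a'): new char, reset run to 1
  Position 5 ('c'): new char, reset run to 1
  Position 6 ('a'): new char, reset run to 1
  Position 7 ('b'): new char, reset run to 1
  Position 8 ('c'): new char, reset run to 1
  Position 9 ('b'): new char, reset run to 1
  Position 10 ('a'): new char, reset run to 1
  Position 11 ('c'): new char, reset run to 1
  Position 12 ('a'): new char, reset run to 1
Longest run: 'b' with length 1

1


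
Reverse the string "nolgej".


Input: nolgej
Reading characters right to left:
  Position 5: 'j'
  Position 4: 'e'
  Position 3: 'g'
  Position 2: 'l'
  Position 1: 'o'
  Position 0: 'n'
Reversed: jeglon

jeglon


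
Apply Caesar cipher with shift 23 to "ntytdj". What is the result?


Caesar cipher: shift "ntytdj" by 23
  'n' (pos 13) + 23 = pos 10 = 'k'
  't' (pos 19) + 23 = pos 16 = 'q'
  'y' (pos 24) + 23 = pos 21 = 'v'
  't' (pos 19) + 23 = pos 16 = 'q'
  'd' (pos 3) + 23 = pos 0 = 'a'
  'j' (pos 9) + 23 = pos 6 = 'g'
Result: kqvqag

kqvqag


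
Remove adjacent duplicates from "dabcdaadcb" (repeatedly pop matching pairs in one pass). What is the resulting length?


Input: dabcdaadcb
Stack-based adjacent duplicate removal:
  Read 'd': push. Stack: d
  Read 'a': push. Stack: da
  Read 'b': push. Stack: dab
  Read 'c': push. Stack: dabc
  Read 'd': push. Stack: dabcd
  Read 'a': push. Stack: dabcda
  Read 'a': matches stack top 'a' => pop. Stack: dabcd
  Read 'd': matches stack top 'd' => pop. Stack: dabc
  Read 'c': matches stack top 'c' => pop. Stack: dab
  Read 'b': matches stack top 'b' => pop. Stack: da
Final stack: "da" (length 2)

2


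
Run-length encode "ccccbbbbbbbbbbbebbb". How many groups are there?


Input: ccccbbbbbbbbbbbebbb
Scanning for consecutive runs:
  Group 1: 'c' x 4 (positions 0-3)
  Group 2: 'b' x 11 (positions 4-14)
  Group 3: 'e' x 1 (positions 15-15)
  Group 4: 'b' x 3 (positions 16-18)
Total groups: 4

4


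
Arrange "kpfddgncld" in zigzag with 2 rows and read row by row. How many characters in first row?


Zigzag "kpfddgncld" into 2 rows:
Placing characters:
  'k' => row 0
  'p' => row 1
  'f' => row 0
  'd' => row 1
  'd' => row 0
  'g' => row 1
  'n' => row 0
  'c' => row 1
  'l' => row 0
  'd' => row 1
Rows:
  Row 0: "kfdnl"
  Row 1: "pdgcd"
First row length: 5

5


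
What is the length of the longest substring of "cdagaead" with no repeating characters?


Input: "cdagaead"
Sliding window (track last position of each char):
  Position 0 ('c'): window [0,0] length 1 -- new best
  Position 1 ('d'): window [0,1] length 2 -- new best
  Position 2 ('a'): window [0,2] length 3 -- new best
  Position 3 ('g'): window [0,3] length 4 -- new best
  Position 4 ('a'): repeat (last at 2), move window start to 3
  Position 4 ('a'): window [3,4] length 2
  Position 5 ('e'): window [3,5] length 3
  Position 6 ('a'): repeat (last at 4), move window start to 5
  Position 6 ('a'): window [5,6] length 2
  Position 7 ('d'): window [5,7] length 3
Longest substring with no repeats: "cdag" with length 4

4


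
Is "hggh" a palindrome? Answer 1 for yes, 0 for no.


Input: hggh
Reversed: hggh
  Compare pos 0 ('h') with pos 3 ('h'): match
  Compare pos 1 ('g') with pos 2 ('g'): match
Result: palindrome

1


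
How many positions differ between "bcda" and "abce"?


Comparing "bcda" and "abce" position by position:
  Position 0: 'b' vs 'a' => DIFFER
  Position 1: 'c' vs 'b' => DIFFER
  Position 2: 'd' vs 'c' => DIFFER
  Position 3: 'a' vs 'e' => DIFFER
Positions that differ: 4

4


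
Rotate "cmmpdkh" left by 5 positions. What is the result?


Input: "cmmpdkh", rotate left by 5
First 5 characters: "cmmpd"
Remaining characters: "kh"
Concatenate remaining + first: "kh" + "cmmpd" = "khcmmpd"

khcmmpd


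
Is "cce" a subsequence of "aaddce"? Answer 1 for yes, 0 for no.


Check if "cce" is a subsequence of "aaddce"
Greedy scan:
  Position 0 ('a'): no match needed
  Position 1 ('a'): no match needed
  Position 2 ('d'): no match needed
  Position 3 ('d'): no match needed
  Position 4 ('c'): matches sub[0] = 'c'
  Position 5 ('e'): no match needed
Only matched 1/3 characters => not a subsequence

0


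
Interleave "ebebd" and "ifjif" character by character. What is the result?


Interleaving "ebebd" and "ifjif":
  Position 0: 'e' from first, 'i' from second => "ei"
  Position 1: 'b' from first, 'f' from second => "bf"
  Position 2: 'e' from first, 'j' from second => "ej"
  Position 3: 'b' from first, 'i' from second => "bi"
  Position 4: 'd' from first, 'f' from second => "df"
Result: eibfejbidf

eibfejbidf


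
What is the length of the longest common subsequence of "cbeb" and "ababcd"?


LCS of "cbeb" and "ababcd"
DP table:
           a    b    a    b    c    d
      0    0    0    0    0    0    0
  c   0    0    0    0    0    1    1
  b   0    0    1    1    1    1    1
  e   0    0    1    1    1    1    1
  b   0    0    1    1    2    2    2
LCS length = dp[4][6] = 2

2


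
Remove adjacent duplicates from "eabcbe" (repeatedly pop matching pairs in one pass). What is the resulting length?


Input: eabcbe
Stack-based adjacent duplicate removal:
  Read 'e': push. Stack: e
  Read 'a': push. Stack: ea
  Read 'b': push. Stack: eab
  Read 'c': push. Stack: eabc
  Read 'b': push. Stack: eabcb
  Read 'e': push. Stack: eabcbe
Final stack: "eabcbe" (length 6)

6


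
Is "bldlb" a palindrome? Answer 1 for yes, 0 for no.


Input: bldlb
Reversed: bldlb
  Compare pos 0 ('b') with pos 4 ('b'): match
  Compare pos 1 ('l') with pos 3 ('l'): match
Result: palindrome

1


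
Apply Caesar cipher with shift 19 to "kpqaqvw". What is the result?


Caesar cipher: shift "kpqaqvw" by 19
  'k' (pos 10) + 19 = pos 3 = 'd'
  'p' (pos 15) + 19 = pos 8 = 'i'
  'q' (pos 16) + 19 = pos 9 = 'j'
  'a' (pos 0) + 19 = pos 19 = 't'
  'q' (pos 16) + 19 = pos 9 = 'j'
  'v' (pos 21) + 19 = pos 14 = 'o'
  'w' (pos 22) + 19 = pos 15 = 'p'
Result: dijtjop

dijtjop


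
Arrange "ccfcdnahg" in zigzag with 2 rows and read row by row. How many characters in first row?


Zigzag "ccfcdnahg" into 2 rows:
Placing characters:
  'c' => row 0
  'c' => row 1
  'f' => row 0
  'c' => row 1
  'd' => row 0
  'n' => row 1
  'a' => row 0
  'h' => row 1
  'g' => row 0
Rows:
  Row 0: "cfdag"
  Row 1: "ccnh"
First row length: 5

5


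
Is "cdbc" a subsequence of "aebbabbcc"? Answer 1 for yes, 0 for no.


Check if "cdbc" is a subsequence of "aebbabbcc"
Greedy scan:
  Position 0 ('a'): no match needed
  Position 1 ('e'): no match needed
  Position 2 ('b'): no match needed
  Position 3 ('b'): no match needed
  Position 4 ('a'): no match needed
  Position 5 ('b'): no match needed
  Position 6 ('b'): no match needed
  Position 7 ('c'): matches sub[0] = 'c'
  Position 8 ('c'): no match needed
Only matched 1/4 characters => not a subsequence

0


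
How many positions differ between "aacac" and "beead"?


Comparing "aacac" and "beead" position by position:
  Position 0: 'a' vs 'b' => DIFFER
  Position 1: 'a' vs 'e' => DIFFER
  Position 2: 'c' vs 'e' => DIFFER
  Position 3: 'a' vs 'a' => same
  Position 4: 'c' vs 'd' => DIFFER
Positions that differ: 4

4


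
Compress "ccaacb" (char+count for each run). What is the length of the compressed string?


Input: ccaacb
Runs:
  'c' x 2 => "c2"
  'a' x 2 => "a2"
  'c' x 1 => "c1"
  'b' x 1 => "b1"
Compressed: "c2a2c1b1"
Compressed length: 8

8


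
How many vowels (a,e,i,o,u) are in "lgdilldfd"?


Input: lgdilldfd
Checking each character:
  'l' at position 0: consonant
  'g' at position 1: consonant
  'd' at position 2: consonant
  'i' at position 3: vowel (running total: 1)
  'l' at position 4: consonant
  'l' at position 5: consonant
  'd' at position 6: consonant
  'f' at position 7: consonant
  'd' at position 8: consonant
Total vowels: 1

1


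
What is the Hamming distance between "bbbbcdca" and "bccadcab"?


Comparing "bbbbcdca" and "bccadcab" position by position:
  Position 0: 'b' vs 'b' => same
  Position 1: 'b' vs 'c' => differ
  Position 2: 'b' vs 'c' => differ
  Position 3: 'b' vs 'a' => differ
  Position 4: 'c' vs 'd' => differ
  Position 5: 'd' vs 'c' => differ
  Position 6: 'c' vs 'a' => differ
  Position 7: 'a' vs 'b' => differ
Total differences (Hamming distance): 7

7


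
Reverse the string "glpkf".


Input: glpkf
Reading characters right to left:
  Position 4: 'f'
  Position 3: 'k'
  Position 2: 'p'
  Position 1: 'l'
  Position 0: 'g'
Reversed: fkplg

fkplg


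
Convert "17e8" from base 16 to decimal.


Input: "17e8" in base 16
Positional expansion:
  Digit '1' (value 1) x 16^3 = 4096
  Digit '7' (value 7) x 16^2 = 1792
  Digit 'e' (value 14) x 16^1 = 224
  Digit '8' (value 8) x 16^0 = 8
Sum = 6120

6120


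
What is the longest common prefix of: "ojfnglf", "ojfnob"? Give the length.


Words: ojfnglf, ojfnob
  Position 0: all 'o' => match
  Position 1: all 'j' => match
  Position 2: all 'f' => match
  Position 3: all 'n' => match
  Position 4: ('g', 'o') => mismatch, stop
LCP = "ojfn" (length 4)

4


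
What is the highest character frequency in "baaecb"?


Input: baaecb
Character counts:
  'a': 2
  'b': 2
  'c': 1
  'e': 1
Maximum frequency: 2

2


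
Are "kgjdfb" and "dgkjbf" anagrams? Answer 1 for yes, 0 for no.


Strings: "kgjdfb", "dgkjbf"
Sorted first:  bdfgjk
Sorted second: bdfgjk
Sorted forms match => anagrams

1


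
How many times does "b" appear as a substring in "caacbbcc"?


Searching for "b" in "caacbbcc"
Scanning each position:
  Position 0: "c" => no
  Position 1: "a" => no
  Position 2: "a" => no
  Position 3: "c" => no
  Position 4: "b" => MATCH
  Position 5: "b" => MATCH
  Position 6: "c" => no
  Position 7: "c" => no
Total occurrences: 2

2


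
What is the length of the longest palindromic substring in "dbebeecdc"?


Input: "dbebeecdc"
Checking substrings for palindromes:
  [1:4] "beb" (len 3) => palindrome
  [2:5] "ebe" (len 3) => palindrome
  [6:9] "cdc" (len 3) => palindrome
  [4:6] "ee" (len 2) => palindrome
Longest palindromic substring: "beb" with length 3

3


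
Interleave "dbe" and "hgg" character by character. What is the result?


Interleaving "dbe" and "hgg":
  Position 0: 'd' from first, 'h' from second => "dh"
  Position 1: 'b' from first, 'g' from second => "bg"
  Position 2: 'e' from first, 'g' from second => "eg"
Result: dhbgeg

dhbgeg


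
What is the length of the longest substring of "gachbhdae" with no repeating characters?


Input: "gachbhdae"
Sliding window (track last position of each char):
  Position 0 ('g'): window [0,0] length 1 -- new best
  Position 1 ('a'): window [0,1] length 2 -- new best
  Position 2 ('c'): window [0,2] length 3 -- new best
  Position 3 ('h'): window [0,3] length 4 -- new best
  Position 4 ('b'): window [0,4] length 5 -- new best
  Position 5 ('h'): repeat (last at 3), move window start to 4
  Position 5 ('h'): window [4,5] length 2
  Position 6 ('d'): window [4,6] length 3
  Position 7 ('a'): window [4,7] length 4
  Position 8 ('e'): window [4,8] length 5
Longest substring with no repeats: "gachb" with length 5

5
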